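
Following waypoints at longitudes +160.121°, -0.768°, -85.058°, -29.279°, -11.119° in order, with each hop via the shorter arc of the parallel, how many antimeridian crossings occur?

Leg 1: +160.121° → -0.768°, shortest Δλ = -160.889° (west) — does not cross 180°.
Leg 2: -0.768° → -85.058°, shortest Δλ = -84.29° (west) — does not cross 180°.
Leg 3: -85.058° → -29.279°, shortest Δλ = 55.779° (east) — does not cross 180°.
Leg 4: -29.279° → -11.119°, shortest Δλ = 18.16° (east) — does not cross 180°.
Total crossings: 0.

0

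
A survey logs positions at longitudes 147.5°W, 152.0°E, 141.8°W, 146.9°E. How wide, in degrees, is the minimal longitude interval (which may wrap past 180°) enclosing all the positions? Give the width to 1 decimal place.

Sort the longitudes: -147.5°, -141.8°, +146.9°, +152.0°.
Eastward gaps between consecutive values (wrapping around): 5.7°, 288.7°, 5.1°, 60.5°.
Largest gap = 288.7° ⇒ minimal covering band is its complement: 360° − 288.7° = 71.3°.
Band runs from +146.9° eastward to -141.8°, crossing the antimeridian.

71.3°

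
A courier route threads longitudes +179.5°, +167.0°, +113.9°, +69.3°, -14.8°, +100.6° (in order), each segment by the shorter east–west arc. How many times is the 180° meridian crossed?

Leg 1: +179.5° → +167.0°, shortest Δλ = -12.5° (west) — does not cross 180°.
Leg 2: +167.0° → +113.9°, shortest Δλ = -53.1° (west) — does not cross 180°.
Leg 3: +113.9° → +69.3°, shortest Δλ = -44.6° (west) — does not cross 180°.
Leg 4: +69.3° → -14.8°, shortest Δλ = -84.1° (west) — does not cross 180°.
Leg 5: -14.8° → +100.6°, shortest Δλ = 115.4° (east) — does not cross 180°.
Total crossings: 0.

0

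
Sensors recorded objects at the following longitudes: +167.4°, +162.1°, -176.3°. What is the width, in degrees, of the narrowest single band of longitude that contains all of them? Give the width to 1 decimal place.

21.6°

Sort the longitudes: -176.3°, +162.1°, +167.4°.
Eastward gaps between consecutive values (wrapping around): 338.4°, 5.3°, 16.3°.
Largest gap = 338.4° ⇒ minimal covering band is its complement: 360° − 338.4° = 21.6°.
Band runs from +162.1° eastward to -176.3°, crossing the antimeridian.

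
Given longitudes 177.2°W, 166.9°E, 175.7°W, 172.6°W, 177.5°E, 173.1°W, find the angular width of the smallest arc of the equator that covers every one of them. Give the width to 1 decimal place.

20.5°

Sort the longitudes: -177.2°, -175.7°, -173.1°, -172.6°, +166.9°, +177.5°.
Eastward gaps between consecutive values (wrapping around): 1.5°, 2.6°, 0.5°, 339.5°, 10.6°, 5.3°.
Largest gap = 339.5° ⇒ minimal covering band is its complement: 360° − 339.5° = 20.5°.
Band runs from +166.9° eastward to -172.6°, crossing the antimeridian.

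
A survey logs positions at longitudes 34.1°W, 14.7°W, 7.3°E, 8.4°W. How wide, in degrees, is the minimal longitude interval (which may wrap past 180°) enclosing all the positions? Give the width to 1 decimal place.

Sort the longitudes: -34.1°, -14.7°, -8.4°, +7.3°.
Eastward gaps between consecutive values (wrapping around): 19.4°, 6.3°, 15.7°, 318.6°.
Largest gap = 318.6° ⇒ minimal covering band is its complement: 360° − 318.6° = 41.4°.
Band runs from -34.1° eastward to +7.3°.

41.4°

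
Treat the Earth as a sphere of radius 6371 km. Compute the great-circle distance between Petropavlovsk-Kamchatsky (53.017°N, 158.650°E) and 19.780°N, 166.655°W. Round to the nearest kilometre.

Δλ = -166.655 − 158.650 = -325.305°; wrapped into (−180°, 180°]: 34.695°.
Δφ = 19.780 − 53.017 = -33.237°.
a = sin²(Δφ/2) + cos φ₁ · cos φ₂ · sin²(Δλ/2) = 0.132121.
c = 2·atan2(√a, √(1−a)) = 0.74401 rad → d = 6371·c ≈ 4740.10 km.

4740 km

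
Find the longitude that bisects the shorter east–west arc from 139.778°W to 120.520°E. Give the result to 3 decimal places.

170.371°E

Signed shortest Δλ from -139.778° to +120.520° is -99.702°.
Midpoint longitude = -139.778° + (-99.702°)/2 = -139.778° − 49.851° = -189.629°.
Normalise into (−180°, 180°]: +170.371°.
(The naïve average (-139.778 + +120.520)/2 = -9.629° is on the wrong side of the globe.)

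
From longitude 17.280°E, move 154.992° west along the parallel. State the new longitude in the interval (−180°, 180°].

137.712°W

Start at +17.280°; shift −154.992° → -137.712°.
-137.712° already lies in (−180°, 180°].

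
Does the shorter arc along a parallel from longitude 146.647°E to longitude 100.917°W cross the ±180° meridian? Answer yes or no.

Yes

Naïve |-100.917 − 146.647| = 247.564° > 180°, so the shorter arc goes the other way round — across 180°.
Signed shortest Δλ = ((-100.917 − 146.647 + 180) mod 360) − 180 = 112.436°.
Going east by 112.436° from +146.647° passes through 180° before reaching -100.917°.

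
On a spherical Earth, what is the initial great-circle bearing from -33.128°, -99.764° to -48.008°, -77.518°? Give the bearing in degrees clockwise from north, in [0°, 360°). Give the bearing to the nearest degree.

Δλ = -77.518 − -99.764 = 22.246°.
θ = atan2( sin Δλ · cos φ₂ , cos φ₁ · sin φ₂ − sin φ₁ · cos φ₂ · cos Δλ )
  = atan2(0.25328, -0.28401) = 138.273° → normalised to [0°, 360°): 138.273°.

138°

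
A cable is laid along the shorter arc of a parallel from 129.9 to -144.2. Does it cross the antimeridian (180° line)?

Naïve |-144.2 − 129.9| = 274.1° > 180°, so the shorter arc goes the other way round — across 180°.
Signed shortest Δλ = ((-144.2 − 129.9 + 180) mod 360) − 180 = 85.9°.
Going east by 85.9° from +129.9° passes through 180° before reaching -144.2°.

Yes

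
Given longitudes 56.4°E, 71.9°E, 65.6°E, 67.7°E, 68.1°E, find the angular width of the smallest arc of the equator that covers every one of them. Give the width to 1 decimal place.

Sort the longitudes: +56.4°, +65.6°, +67.7°, +68.1°, +71.9°.
Eastward gaps between consecutive values (wrapping around): 9.2°, 2.1°, 0.4°, 3.8°, 344.5°.
Largest gap = 344.5° ⇒ minimal covering band is its complement: 360° − 344.5° = 15.5°.
Band runs from +56.4° eastward to +71.9°.

15.5°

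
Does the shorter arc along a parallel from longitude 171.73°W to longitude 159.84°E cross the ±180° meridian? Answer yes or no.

Naïve |159.84 − -171.73| = 331.57° > 180°, so the shorter arc goes the other way round — across 180°.
Signed shortest Δλ = ((159.84 − -171.73 + 180) mod 360) − 180 = -28.43°.
Going west by 28.43° from -171.73° passes through 180° before reaching +159.84°.

Yes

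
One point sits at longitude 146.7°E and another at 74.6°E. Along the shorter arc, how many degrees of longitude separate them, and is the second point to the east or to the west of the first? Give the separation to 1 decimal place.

Raw difference: 74.6 − 146.7 = -72.1°.
Normalise into (−180°, 180°]: -72.1° stays -72.1°.
Negative ⇒ the second point lies to the west; separation 72.1°.

72.1° west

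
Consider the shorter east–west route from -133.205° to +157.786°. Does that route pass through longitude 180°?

Naïve |157.786 − -133.205| = 290.991° > 180°, so the shorter arc goes the other way round — across 180°.
Signed shortest Δλ = ((157.786 − -133.205 + 180) mod 360) − 180 = -69.009°.
Going west by 69.009° from -133.205° passes through 180° before reaching +157.786°.

Yes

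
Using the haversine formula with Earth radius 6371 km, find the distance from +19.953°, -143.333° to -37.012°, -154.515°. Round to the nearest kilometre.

6442 km

Δλ = -154.515 − -143.333 = -11.182°.
Δφ = -37.012 − 19.953 = -56.965°.
a = sin²(Δφ/2) + cos φ₁ · cos φ₂ · sin²(Δλ/2) = 0.234549.
c = 2·atan2(√a, √(1−a)) = 1.01113 rad → d = 6371·c ≈ 6441.92 km.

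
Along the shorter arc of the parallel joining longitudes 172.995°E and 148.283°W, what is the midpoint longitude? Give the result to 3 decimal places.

Signed shortest Δλ from +172.995° to -148.283° is +38.722°.
Midpoint longitude = +172.995° + (+38.722°)/2 = +172.995° + 19.361° = +192.356°.
Normalise into (−180°, 180°]: -167.644°.
(The naïve average (+172.995 + -148.283)/2 = 12.356° is on the wrong side of the globe.)

167.644°W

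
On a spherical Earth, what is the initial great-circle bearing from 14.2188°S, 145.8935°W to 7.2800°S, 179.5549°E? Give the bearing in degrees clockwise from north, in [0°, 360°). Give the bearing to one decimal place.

277.9°

Δλ = 179.5549 − -145.8935 = 325.4484°; wrapped into (−180°, 180°]: -34.5516°.
θ = atan2( sin Δλ · cos φ₂ , cos φ₁ · sin φ₂ − sin φ₁ · cos φ₂ · cos Δλ )
  = atan2(-0.56258, 0.07783) = -82.123° → normalised to [0°, 360°): 277.877°.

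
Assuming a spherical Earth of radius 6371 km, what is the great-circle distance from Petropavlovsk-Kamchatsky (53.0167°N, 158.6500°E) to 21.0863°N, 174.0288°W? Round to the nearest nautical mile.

2292 nmi

Δλ = -174.0288 − 158.6500 = -332.6788°; wrapped into (−180°, 180°]: 27.3212°.
Δφ = 21.0863 − 53.0167 = -31.9304°.
a = sin²(Δφ/2) + cos φ₁ · cos φ₂ · sin²(Δλ/2) = 0.106962.
c = 2·atan2(√a, √(1−a)) = 0.66636 rad → d = 6371·c ≈ 4245.38 km ≈ 2292.32 nmi.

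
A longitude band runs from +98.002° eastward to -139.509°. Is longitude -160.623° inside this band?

Band width going east from +98.002° to -139.509°: ((-139.509 − 98.002) mod 360) = 122.489°.
Offset of -160.623° east of the west edge: ((-160.623 − 98.002) mod 360) = 101.375°.
101.375° ≤ 122.489° ⇒ inside.

Yes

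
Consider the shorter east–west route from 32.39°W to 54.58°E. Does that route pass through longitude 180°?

No

Signed shortest Δλ = ((54.58 − -32.39 + 180) mod 360) − 180 = 86.97°.
Going east by 86.97° from -32.39° reaches +54.58° without touching 180°.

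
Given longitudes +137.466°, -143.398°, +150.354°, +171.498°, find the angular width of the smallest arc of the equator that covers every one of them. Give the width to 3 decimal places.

Sort the longitudes: -143.398°, +137.466°, +150.354°, +171.498°.
Eastward gaps between consecutive values (wrapping around): 280.864°, 12.888°, 21.144°, 45.104°.
Largest gap = 280.864° ⇒ minimal covering band is its complement: 360° − 280.864° = 79.136°.
Band runs from +137.466° eastward to -143.398°, crossing the antimeridian.

79.136°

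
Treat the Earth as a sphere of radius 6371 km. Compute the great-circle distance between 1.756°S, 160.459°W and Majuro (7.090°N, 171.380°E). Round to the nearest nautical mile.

1769 nmi

Δλ = 171.380 − -160.459 = 331.839°; wrapped into (−180°, 180°]: -28.161°.
Δφ = 7.090 − -1.756 = 8.846°.
a = sin²(Δφ/2) + cos φ₁ · cos φ₂ · sin²(Δλ/2) = 0.064655.
c = 2·atan2(√a, √(1−a)) = 0.51419 rad → d = 6371·c ≈ 3275.92 km ≈ 1768.85 nmi.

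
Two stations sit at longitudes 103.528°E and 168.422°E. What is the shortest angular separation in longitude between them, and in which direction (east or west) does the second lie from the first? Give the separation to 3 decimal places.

Raw difference: 168.422 − 103.528 = 64.894°.
Normalise into (−180°, 180°]: 64.894° stays 64.894°.
Positive ⇒ the second point lies to the east; separation 64.894°.

64.894° east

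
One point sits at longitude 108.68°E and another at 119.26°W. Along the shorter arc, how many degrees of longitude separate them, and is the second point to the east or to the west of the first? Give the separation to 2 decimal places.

132.06° east

Raw difference: -119.26 − 108.68 = -227.94°.
Normalise into (−180°, 180°]: -227.94° + 360° = 132.06°.
Positive ⇒ the second point lies to the east; separation 132.06°.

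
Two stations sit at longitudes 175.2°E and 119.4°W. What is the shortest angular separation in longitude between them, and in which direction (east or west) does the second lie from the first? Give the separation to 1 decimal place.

65.4° east

Raw difference: -119.4 − 175.2 = -294.6°.
Normalise into (−180°, 180°]: -294.6° + 360° = 65.4°.
Positive ⇒ the second point lies to the east; separation 65.4°.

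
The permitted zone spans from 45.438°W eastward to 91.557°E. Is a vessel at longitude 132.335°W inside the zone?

Band width going east from -45.438° to +91.557°: ((91.557 − -45.438) mod 360) = 136.995°.
Offset of -132.335° east of the west edge: ((-132.335 − -45.438) mod 360) = 273.103°.
273.103° > 136.995° ⇒ outside.

No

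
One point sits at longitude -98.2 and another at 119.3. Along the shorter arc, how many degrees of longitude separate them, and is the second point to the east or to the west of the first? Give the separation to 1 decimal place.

Raw difference: 119.3 − -98.2 = 217.5°.
Normalise into (−180°, 180°]: 217.5° − 360° = -142.5°.
Negative ⇒ the second point lies to the west; separation 142.5°.

142.5° west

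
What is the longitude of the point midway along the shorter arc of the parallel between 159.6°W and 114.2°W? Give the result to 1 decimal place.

136.9°W

Signed shortest Δλ from -159.6° to -114.2° is +45.4°.
Midpoint longitude = -159.6° + (+45.4°)/2 = -159.6° + 22.7° = -136.9°.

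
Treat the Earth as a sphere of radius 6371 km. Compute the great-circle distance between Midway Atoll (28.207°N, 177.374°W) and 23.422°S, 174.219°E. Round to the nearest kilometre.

Δλ = 174.219 − -177.374 = 351.593°; wrapped into (−180°, 180°]: -8.407°.
Δφ = -23.422 − 28.207 = -51.629°.
a = sin²(Δφ/2) + cos φ₁ · cos φ₂ · sin²(Δλ/2) = 0.193969.
c = 2·atan2(√a, √(1−a)) = 0.91213 rad → d = 6371·c ≈ 5811.19 km.

5811 km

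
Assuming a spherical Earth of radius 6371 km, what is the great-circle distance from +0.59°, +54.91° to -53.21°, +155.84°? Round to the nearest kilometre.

10785 km

Δλ = 155.84 − 54.91 = 100.93°.
Δφ = -53.21 − 0.59 = -53.80°.
a = sin²(Δφ/2) + cos φ₁ · cos φ₂ · sin²(Δλ/2) = 0.560897.
c = 2·atan2(√a, √(1−a)) = 1.69289 rad → d = 6371·c ≈ 10785.43 km.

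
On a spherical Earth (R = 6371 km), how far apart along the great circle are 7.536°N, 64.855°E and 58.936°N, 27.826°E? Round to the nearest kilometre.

Δλ = 27.826 − 64.855 = -37.029°.
Δφ = 58.936 − 7.536 = 51.400°.
a = sin²(Δφ/2) + cos φ₁ · cos φ₂ · sin²(Δλ/2) = 0.239641.
c = 2·atan2(√a, √(1−a)) = 1.02310 rad → d = 6371·c ≈ 6518.20 km.

6518 km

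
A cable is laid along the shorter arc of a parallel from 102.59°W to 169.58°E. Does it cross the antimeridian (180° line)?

Naïve |169.58 − -102.59| = 272.17° > 180°, so the shorter arc goes the other way round — across 180°.
Signed shortest Δλ = ((169.58 − -102.59 + 180) mod 360) − 180 = -87.83°.
Going west by 87.83° from -102.59° passes through 180° before reaching +169.58°.

Yes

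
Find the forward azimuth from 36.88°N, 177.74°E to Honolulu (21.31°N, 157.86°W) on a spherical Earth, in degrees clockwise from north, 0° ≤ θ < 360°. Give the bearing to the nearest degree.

120°

Δλ = -157.86 − 177.74 = -335.60°; wrapped into (−180°, 180°]: 24.40°.
θ = atan2( sin Δλ · cos φ₂ , cos φ₁ · sin φ₂ − sin φ₁ · cos φ₂ · cos Δλ )
  = atan2(0.38486, -0.21848) = 119.583° → normalised to [0°, 360°): 119.583°.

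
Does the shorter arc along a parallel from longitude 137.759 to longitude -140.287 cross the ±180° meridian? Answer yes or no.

Yes

Naïve |-140.287 − 137.759| = 278.046° > 180°, so the shorter arc goes the other way round — across 180°.
Signed shortest Δλ = ((-140.287 − 137.759 + 180) mod 360) − 180 = 81.954°.
Going east by 81.954° from +137.759° passes through 180° before reaching -140.287°.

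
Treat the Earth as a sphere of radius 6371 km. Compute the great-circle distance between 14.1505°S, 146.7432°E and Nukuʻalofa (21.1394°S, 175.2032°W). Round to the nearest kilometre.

Δλ = -175.2032 − 146.7432 = -321.9464°; wrapped into (−180°, 180°]: 38.0536°.
Δφ = -21.1394 − -14.1505 = -6.9889°.
a = sin²(Δφ/2) + cos φ₁ · cos φ₂ · sin²(Δλ/2) = 0.099838.
c = 2·atan2(√a, √(1−a)) = 0.64296 rad → d = 6371·c ≈ 4096.30 km.

4096 km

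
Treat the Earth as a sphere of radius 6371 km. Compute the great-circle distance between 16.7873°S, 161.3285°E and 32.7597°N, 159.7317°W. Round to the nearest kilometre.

6891 km

Δλ = -159.7317 − 161.3285 = -321.0602°; wrapped into (−180°, 180°]: 38.9398°.
Δφ = 32.7597 − -16.7873 = 49.5470°.
a = sin²(Δφ/2) + cos φ₁ · cos φ₂ · sin²(Δλ/2) = 0.265033.
c = 2·atan2(√a, √(1−a)) = 1.08158 rad → d = 6371·c ≈ 6890.75 km.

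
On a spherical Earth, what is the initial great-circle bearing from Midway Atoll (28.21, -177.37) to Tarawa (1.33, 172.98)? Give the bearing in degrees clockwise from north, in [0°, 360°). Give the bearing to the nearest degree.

Δλ = 172.98 − -177.37 = 350.35°; wrapped into (−180°, 180°]: -9.65°.
θ = atan2( sin Δλ · cos φ₂ , cos φ₁ · sin φ₂ − sin φ₁ · cos φ₂ · cos Δλ )
  = atan2(-0.16758, -0.44544) = -159.382° → normalised to [0°, 360°): 200.618°.

201°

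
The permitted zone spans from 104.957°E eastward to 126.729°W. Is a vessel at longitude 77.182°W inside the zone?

Band width going east from +104.957° to -126.729°: ((-126.729 − 104.957) mod 360) = 128.314°.
Offset of -77.182° east of the west edge: ((-77.182 − 104.957) mod 360) = 177.861°.
177.861° > 128.314° ⇒ outside.

No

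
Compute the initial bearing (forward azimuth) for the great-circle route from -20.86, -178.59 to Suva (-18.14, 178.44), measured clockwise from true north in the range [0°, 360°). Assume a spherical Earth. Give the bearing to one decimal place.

Δλ = 178.44 − -178.59 = 357.03°; wrapped into (−180°, 180°]: -2.97°.
θ = atan2( sin Δλ · cos φ₂ , cos φ₁ · sin φ₂ − sin φ₁ · cos φ₂ · cos Δλ )
  = atan2(-0.04924, 0.04700) = -46.332° → normalised to [0°, 360°): 313.668°.

313.7°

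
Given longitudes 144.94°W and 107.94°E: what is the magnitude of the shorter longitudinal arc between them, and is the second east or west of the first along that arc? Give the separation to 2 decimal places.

Raw difference: 107.94 − -144.94 = 252.88°.
Normalise into (−180°, 180°]: 252.88° − 360° = -107.12°.
Negative ⇒ the second point lies to the west; separation 107.12°.

107.12° west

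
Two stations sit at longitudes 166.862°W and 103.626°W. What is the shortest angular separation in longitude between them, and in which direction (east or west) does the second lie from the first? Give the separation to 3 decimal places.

63.236° east

Raw difference: -103.626 − -166.862 = 63.236°.
Normalise into (−180°, 180°]: 63.236° stays 63.236°.
Positive ⇒ the second point lies to the east; separation 63.236°.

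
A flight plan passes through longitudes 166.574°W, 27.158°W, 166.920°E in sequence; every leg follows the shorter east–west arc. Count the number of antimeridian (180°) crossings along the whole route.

Leg 1: -166.574° → -27.158°, shortest Δλ = 139.416° (east) — does not cross 180°.
Leg 2: -27.158° → +166.920°, shortest Δλ = -165.922° (west) — crosses 180°.
Total crossings: 1.

1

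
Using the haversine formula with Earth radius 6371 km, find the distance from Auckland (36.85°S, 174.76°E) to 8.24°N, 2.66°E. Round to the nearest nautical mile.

9036 nmi

Δλ = 2.66 − 174.76 = -172.10°.
Δφ = 8.24 − -36.85 = 45.09°.
a = sin²(Δφ/2) + cos φ₁ · cos φ₂ · sin²(Δλ/2) = 0.935192.
c = 2·atan2(√a, √(1−a)) = 2.62678 rad → d = 6371·c ≈ 16735.20 km ≈ 9036.28 nmi.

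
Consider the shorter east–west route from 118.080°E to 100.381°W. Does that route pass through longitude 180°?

Yes

Naïve |-100.381 − 118.080| = 218.461° > 180°, so the shorter arc goes the other way round — across 180°.
Signed shortest Δλ = ((-100.381 − 118.080 + 180) mod 360) − 180 = 141.539°.
Going east by 141.539° from +118.080° passes through 180° before reaching -100.381°.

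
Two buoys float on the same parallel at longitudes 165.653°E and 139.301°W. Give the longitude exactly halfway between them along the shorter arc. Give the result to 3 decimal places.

Signed shortest Δλ from +165.653° to -139.301° is +55.046°.
Midpoint longitude = +165.653° + (+55.046°)/2 = +165.653° + 27.523° = +193.176°.
Normalise into (−180°, 180°]: -166.824°.
(The naïve average (+165.653 + -139.301)/2 = 13.176° is on the wrong side of the globe.)

166.824°W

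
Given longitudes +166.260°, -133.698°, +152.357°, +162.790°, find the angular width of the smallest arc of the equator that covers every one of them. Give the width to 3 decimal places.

73.945°

Sort the longitudes: -133.698°, +152.357°, +162.790°, +166.260°.
Eastward gaps between consecutive values (wrapping around): 286.055°, 10.433°, 3.470°, 60.042°.
Largest gap = 286.055° ⇒ minimal covering band is its complement: 360° − 286.055° = 73.945°.
Band runs from +152.357° eastward to -133.698°, crossing the antimeridian.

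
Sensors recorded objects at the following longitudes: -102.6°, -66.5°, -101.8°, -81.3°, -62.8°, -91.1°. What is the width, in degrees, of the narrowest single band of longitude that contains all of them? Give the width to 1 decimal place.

39.8°

Sort the longitudes: -102.6°, -101.8°, -91.1°, -81.3°, -66.5°, -62.8°.
Eastward gaps between consecutive values (wrapping around): 0.8°, 10.7°, 9.8°, 14.8°, 3.7°, 320.2°.
Largest gap = 320.2° ⇒ minimal covering band is its complement: 360° − 320.2° = 39.8°.
Band runs from -102.6° eastward to -62.8°.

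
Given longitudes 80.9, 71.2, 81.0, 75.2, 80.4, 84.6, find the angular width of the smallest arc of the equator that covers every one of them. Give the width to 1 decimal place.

Sort the longitudes: +71.2°, +75.2°, +80.4°, +80.9°, +81.0°, +84.6°.
Eastward gaps between consecutive values (wrapping around): 4.0°, 5.2°, 0.5°, 0.1°, 3.6°, 346.6°.
Largest gap = 346.6° ⇒ minimal covering band is its complement: 360° − 346.6° = 13.4°.
Band runs from +71.2° eastward to +84.6°.

13.4°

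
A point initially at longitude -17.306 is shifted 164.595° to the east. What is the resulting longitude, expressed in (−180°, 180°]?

Start at -17.306°; shift +164.595° → +147.289°.
+147.289° already lies in (−180°, 180°].

+147.289°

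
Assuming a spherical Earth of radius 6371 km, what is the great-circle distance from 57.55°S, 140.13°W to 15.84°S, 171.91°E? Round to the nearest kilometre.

6097 km

Δλ = 171.91 − -140.13 = 312.04°; wrapped into (−180°, 180°]: -47.96°.
Δφ = -15.84 − -57.55 = 41.71°.
a = sin²(Δφ/2) + cos φ₁ · cos φ₂ · sin²(Δλ/2) = 0.212001.
c = 2·atan2(√a, √(1−a)) = 0.95697 rad → d = 6371·c ≈ 6096.86 km.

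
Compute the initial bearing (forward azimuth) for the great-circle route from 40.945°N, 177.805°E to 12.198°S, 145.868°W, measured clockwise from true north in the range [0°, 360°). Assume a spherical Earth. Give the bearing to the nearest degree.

139°

Δλ = -145.868 − 177.805 = -323.673°; wrapped into (−180°, 180°]: 36.327°.
θ = atan2( sin Δλ · cos φ₂ , cos φ₁ · sin φ₂ − sin φ₁ · cos φ₂ · cos Δλ )
  = atan2(0.57902, -0.67565) = 139.404° → normalised to [0°, 360°): 139.404°.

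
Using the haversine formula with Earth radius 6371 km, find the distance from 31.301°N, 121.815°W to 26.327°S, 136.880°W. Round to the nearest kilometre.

Δλ = -136.880 − -121.815 = -15.065°.
Δφ = -26.327 − 31.301 = -57.628°.
a = sin²(Δφ/2) + cos φ₁ · cos φ₂ · sin²(Δλ/2) = 0.245453.
c = 2·atan2(√a, √(1−a)) = 1.03666 rad → d = 6371·c ≈ 6604.59 km.

6605 km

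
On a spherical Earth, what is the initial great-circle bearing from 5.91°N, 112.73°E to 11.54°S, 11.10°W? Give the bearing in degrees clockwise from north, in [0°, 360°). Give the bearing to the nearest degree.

Δλ = -11.10 − 112.73 = -123.83°.
θ = atan2( sin Δλ · cos φ₂ , cos φ₁ · sin φ₂ − sin φ₁ · cos φ₂ · cos Δλ )
  = atan2(-0.81390, -0.14282) = -99.953° → normalised to [0°, 360°): 260.047°.

260°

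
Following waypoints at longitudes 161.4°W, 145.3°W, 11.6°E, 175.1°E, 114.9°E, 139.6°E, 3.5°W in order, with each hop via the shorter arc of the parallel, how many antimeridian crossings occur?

0

Leg 1: -161.4° → -145.3°, shortest Δλ = 16.1° (east) — does not cross 180°.
Leg 2: -145.3° → +11.6°, shortest Δλ = 156.9° (east) — does not cross 180°.
Leg 3: +11.6° → +175.1°, shortest Δλ = 163.5° (east) — does not cross 180°.
Leg 4: +175.1° → +114.9°, shortest Δλ = -60.2° (west) — does not cross 180°.
Leg 5: +114.9° → +139.6°, shortest Δλ = 24.7° (east) — does not cross 180°.
Leg 6: +139.6° → -3.5°, shortest Δλ = -143.1° (west) — does not cross 180°.
Total crossings: 0.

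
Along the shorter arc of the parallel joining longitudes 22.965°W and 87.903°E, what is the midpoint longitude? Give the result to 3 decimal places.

Signed shortest Δλ from -22.965° to +87.903° is +110.868°.
Midpoint longitude = -22.965° + (+110.868°)/2 = -22.965° + 55.434° = +32.469°.

32.469°E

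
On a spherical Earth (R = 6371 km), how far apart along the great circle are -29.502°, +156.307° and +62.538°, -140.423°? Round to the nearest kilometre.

11660 km

Δλ = -140.423 − 156.307 = -296.730°; wrapped into (−180°, 180°]: 63.270°.
Δφ = 62.538 − -29.502 = 92.040°.
a = sin²(Δφ/2) + cos φ₁ · cos φ₂ · sin²(Δλ/2) = 0.628217.
c = 2·atan2(√a, √(1−a)) = 1.83013 rad → d = 6371·c ≈ 11659.74 km.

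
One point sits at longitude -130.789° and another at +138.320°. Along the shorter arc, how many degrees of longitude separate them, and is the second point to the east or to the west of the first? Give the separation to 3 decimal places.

90.891° west

Raw difference: 138.320 − -130.789 = 269.109°.
Normalise into (−180°, 180°]: 269.109° − 360° = -90.891°.
Negative ⇒ the second point lies to the west; separation 90.891°.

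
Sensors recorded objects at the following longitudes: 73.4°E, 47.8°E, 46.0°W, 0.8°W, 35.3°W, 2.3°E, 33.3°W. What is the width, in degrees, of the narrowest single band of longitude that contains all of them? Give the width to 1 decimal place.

119.4°

Sort the longitudes: -46.0°, -35.3°, -33.3°, -0.8°, +2.3°, +47.8°, +73.4°.
Eastward gaps between consecutive values (wrapping around): 10.7°, 2.0°, 32.5°, 3.1°, 45.5°, 25.6°, 240.6°.
Largest gap = 240.6° ⇒ minimal covering band is its complement: 360° − 240.6° = 119.4°.
Band runs from -46.0° eastward to +73.4°.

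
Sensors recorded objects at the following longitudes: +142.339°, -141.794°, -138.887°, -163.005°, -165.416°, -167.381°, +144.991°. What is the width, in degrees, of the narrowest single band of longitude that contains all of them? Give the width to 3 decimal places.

Sort the longitudes: -167.381°, -165.416°, -163.005°, -141.794°, -138.887°, +142.339°, +144.991°.
Eastward gaps between consecutive values (wrapping around): 1.965°, 2.411°, 21.211°, 2.907°, 281.226°, 2.652°, 47.628°.
Largest gap = 281.226° ⇒ minimal covering band is its complement: 360° − 281.226° = 78.774°.
Band runs from +142.339° eastward to -138.887°, crossing the antimeridian.

78.774°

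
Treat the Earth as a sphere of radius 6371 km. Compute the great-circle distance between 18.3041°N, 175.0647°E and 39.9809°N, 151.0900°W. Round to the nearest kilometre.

Δλ = -151.0900 − 175.0647 = -326.1547°; wrapped into (−180°, 180°]: 33.8453°.
Δφ = 39.9809 − 18.3041 = 21.6768°.
a = sin²(Δφ/2) + cos φ₁ · cos φ₂ · sin²(Δλ/2) = 0.096997.
c = 2·atan2(√a, √(1−a)) = 0.63342 rad → d = 6371·c ≈ 4035.55 km.

4036 km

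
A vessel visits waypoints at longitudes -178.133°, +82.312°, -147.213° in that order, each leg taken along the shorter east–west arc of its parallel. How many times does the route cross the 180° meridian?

Leg 1: -178.133° → +82.312°, shortest Δλ = -99.555° (west) — crosses 180°.
Leg 2: +82.312° → -147.213°, shortest Δλ = 130.475° (east) — crosses 180°.
Total crossings: 2.

2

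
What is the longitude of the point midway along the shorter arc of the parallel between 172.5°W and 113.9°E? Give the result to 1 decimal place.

Signed shortest Δλ from -172.5° to +113.9° is -73.6°.
Midpoint longitude = -172.5° + (-73.6°)/2 = -172.5° − 36.8° = -209.3°.
Normalise into (−180°, 180°]: +150.7°.
(The naïve average (-172.5 + +113.9)/2 = -29.3° is on the wrong side of the globe.)

150.7°E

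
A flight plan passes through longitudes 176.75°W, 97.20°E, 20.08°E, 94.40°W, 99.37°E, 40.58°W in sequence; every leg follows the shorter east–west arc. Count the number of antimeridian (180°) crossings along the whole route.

Leg 1: -176.75° → +97.20°, shortest Δλ = -86.05° (west) — crosses 180°.
Leg 2: +97.20° → +20.08°, shortest Δλ = -77.12° (west) — does not cross 180°.
Leg 3: +20.08° → -94.40°, shortest Δλ = -114.48° (west) — does not cross 180°.
Leg 4: -94.40° → +99.37°, shortest Δλ = -166.23° (west) — crosses 180°.
Leg 5: +99.37° → -40.58°, shortest Δλ = -139.95° (west) — does not cross 180°.
Total crossings: 2.

2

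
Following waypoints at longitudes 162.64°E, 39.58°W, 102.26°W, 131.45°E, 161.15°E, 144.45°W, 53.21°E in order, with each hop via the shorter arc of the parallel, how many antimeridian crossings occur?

Leg 1: +162.64° → -39.58°, shortest Δλ = 157.78° (east) — crosses 180°.
Leg 2: -39.58° → -102.26°, shortest Δλ = -62.68° (west) — does not cross 180°.
Leg 3: -102.26° → +131.45°, shortest Δλ = -126.29° (west) — crosses 180°.
Leg 4: +131.45° → +161.15°, shortest Δλ = 29.7° (east) — does not cross 180°.
Leg 5: +161.15° → -144.45°, shortest Δλ = 54.4° (east) — crosses 180°.
Leg 6: -144.45° → +53.21°, shortest Δλ = -162.34° (west) — crosses 180°.
Total crossings: 4.

4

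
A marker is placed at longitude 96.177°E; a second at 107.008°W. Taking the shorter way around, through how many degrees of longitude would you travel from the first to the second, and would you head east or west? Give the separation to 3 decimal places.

156.815° east

Raw difference: -107.008 − 96.177 = -203.185°.
Normalise into (−180°, 180°]: -203.185° + 360° = 156.815°.
Positive ⇒ the second point lies to the east; separation 156.815°.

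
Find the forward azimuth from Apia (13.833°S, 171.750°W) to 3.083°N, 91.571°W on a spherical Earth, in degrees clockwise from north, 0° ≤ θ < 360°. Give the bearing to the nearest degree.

85°

Δλ = -91.571 − -171.750 = 80.179°.
θ = atan2( sin Δλ · cos φ₂ , cos φ₁ · sin φ₂ − sin φ₁ · cos φ₂ · cos Δλ )
  = atan2(0.98392, 0.09295) = 84.604° → normalised to [0°, 360°): 84.604°.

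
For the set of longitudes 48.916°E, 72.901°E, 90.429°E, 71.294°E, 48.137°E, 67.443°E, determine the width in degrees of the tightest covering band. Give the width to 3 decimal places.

42.292°

Sort the longitudes: +48.137°, +48.916°, +67.443°, +71.294°, +72.901°, +90.429°.
Eastward gaps between consecutive values (wrapping around): 0.779°, 18.527°, 3.851°, 1.607°, 17.528°, 317.708°.
Largest gap = 317.708° ⇒ minimal covering band is its complement: 360° − 317.708° = 42.292°.
Band runs from +48.137° eastward to +90.429°.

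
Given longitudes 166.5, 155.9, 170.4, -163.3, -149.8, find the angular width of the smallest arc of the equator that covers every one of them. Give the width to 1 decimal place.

54.3°

Sort the longitudes: -163.3°, -149.8°, +155.9°, +166.5°, +170.4°.
Eastward gaps between consecutive values (wrapping around): 13.5°, 305.7°, 10.6°, 3.9°, 26.3°.
Largest gap = 305.7° ⇒ minimal covering band is its complement: 360° − 305.7° = 54.3°.
Band runs from +155.9° eastward to -149.8°, crossing the antimeridian.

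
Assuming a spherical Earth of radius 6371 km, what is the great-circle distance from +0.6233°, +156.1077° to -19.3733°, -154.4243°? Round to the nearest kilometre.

5832 km

Δλ = -154.4243 − 156.1077 = -310.5320°; wrapped into (−180°, 180°]: 49.4680°.
Δφ = -19.3733 − 0.6233 = -19.9966°.
a = sin²(Δφ/2) + cos φ₁ · cos φ₂ · sin²(Δλ/2) = 0.195285.
c = 2·atan2(√a, √(1−a)) = 0.91545 rad → d = 6371·c ≈ 5832.36 km.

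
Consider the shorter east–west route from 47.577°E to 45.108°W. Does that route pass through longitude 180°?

No

Signed shortest Δλ = ((-45.108 − 47.577 + 180) mod 360) − 180 = -92.685°.
Going west by 92.685° from +47.577° reaches -45.108° without touching 180°.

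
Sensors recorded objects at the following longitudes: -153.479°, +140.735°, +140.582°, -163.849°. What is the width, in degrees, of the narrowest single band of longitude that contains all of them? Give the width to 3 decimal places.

65.939°

Sort the longitudes: -163.849°, -153.479°, +140.582°, +140.735°.
Eastward gaps between consecutive values (wrapping around): 10.370°, 294.061°, 0.153°, 55.416°.
Largest gap = 294.061° ⇒ minimal covering band is its complement: 360° − 294.061° = 65.939°.
Band runs from +140.582° eastward to -153.479°, crossing the antimeridian.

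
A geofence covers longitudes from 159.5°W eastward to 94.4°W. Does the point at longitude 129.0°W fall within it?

Yes

Band width going east from -159.5° to -94.4°: ((-94.4 − -159.5) mod 360) = 65.1°.
Offset of -129.0° east of the west edge: ((-129.0 − -159.5) mod 360) = 30.5°.
30.5° ≤ 65.1° ⇒ inside.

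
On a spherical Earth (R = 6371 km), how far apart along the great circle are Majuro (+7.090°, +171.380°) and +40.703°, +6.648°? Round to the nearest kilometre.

14476 km

Δλ = 6.648 − 171.380 = -164.732°.
Δφ = 40.703 − 7.090 = 33.613°.
a = sin²(Δφ/2) + cos φ₁ · cos φ₂ · sin²(Δλ/2) = 0.822629.
c = 2·atan2(√a, √(1−a)) = 2.27216 rad → d = 6371·c ≈ 14475.92 km.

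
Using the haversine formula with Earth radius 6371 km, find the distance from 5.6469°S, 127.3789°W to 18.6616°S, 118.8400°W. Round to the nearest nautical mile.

Δλ = -118.8400 − -127.3789 = 8.5389°.
Δφ = -18.6616 − -5.6469 = -13.0147°.
a = sin²(Δφ/2) + cos φ₁ · cos φ₂ · sin²(Δλ/2) = 0.018069.
c = 2·atan2(√a, √(1−a)) = 0.26966 rad → d = 6371·c ≈ 1718.01 km ≈ 927.65 nmi.

928 nmi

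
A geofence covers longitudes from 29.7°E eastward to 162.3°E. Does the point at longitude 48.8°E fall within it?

Yes

Band width going east from +29.7° to +162.3°: ((162.3 − 29.7) mod 360) = 132.6°.
Offset of +48.8° east of the west edge: ((48.8 − 29.7) mod 360) = 19.1°.
19.1° ≤ 132.6° ⇒ inside.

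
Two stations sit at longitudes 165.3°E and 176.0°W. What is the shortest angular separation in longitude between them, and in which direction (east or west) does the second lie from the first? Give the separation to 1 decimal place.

Raw difference: -176.0 − 165.3 = -341.3°.
Normalise into (−180°, 180°]: -341.3° + 360° = 18.7°.
Positive ⇒ the second point lies to the east; separation 18.7°.

18.7° east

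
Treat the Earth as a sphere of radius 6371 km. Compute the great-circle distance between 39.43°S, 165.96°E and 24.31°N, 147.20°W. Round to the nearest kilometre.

Δλ = -147.20 − 165.96 = -313.16°; wrapped into (−180°, 180°]: 46.84°.
Δφ = 24.31 − -39.43 = 63.74°.
a = sin²(Δφ/2) + cos φ₁ · cos φ₂ · sin²(Δλ/2) = 0.389982.
c = 2·atan2(√a, √(1−a)) = 1.34895 rad → d = 6371·c ≈ 8594.13 km.

8594 km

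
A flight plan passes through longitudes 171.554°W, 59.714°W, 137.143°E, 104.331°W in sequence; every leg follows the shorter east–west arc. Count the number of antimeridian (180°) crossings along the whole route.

2

Leg 1: -171.554° → -59.714°, shortest Δλ = 111.84° (east) — does not cross 180°.
Leg 2: -59.714° → +137.143°, shortest Δλ = -163.143° (west) — crosses 180°.
Leg 3: +137.143° → -104.331°, shortest Δλ = 118.526° (east) — crosses 180°.
Total crossings: 2.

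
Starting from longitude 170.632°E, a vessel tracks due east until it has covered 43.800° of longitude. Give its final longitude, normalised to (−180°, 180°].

Start at +170.632°; shift +43.800° → +214.432°.
+214.432° lies outside (−180°, 180°]; subtract 360° → -145.568°.

145.568°W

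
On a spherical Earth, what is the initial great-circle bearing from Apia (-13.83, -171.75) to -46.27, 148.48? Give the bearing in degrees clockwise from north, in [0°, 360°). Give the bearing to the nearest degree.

218°

Δλ = 148.48 − -171.75 = 320.23°; wrapped into (−180°, 180°]: -39.77°.
θ = atan2( sin Δλ · cos φ₂ , cos φ₁ · sin φ₂ − sin φ₁ · cos φ₂ · cos Δλ )
  = atan2(-0.44220, -0.57465) = -142.421° → normalised to [0°, 360°): 217.579°.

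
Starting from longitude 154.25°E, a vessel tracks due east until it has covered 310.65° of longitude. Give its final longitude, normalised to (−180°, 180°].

104.90°E

Start at +154.25°; shift +310.65° → +464.90°.
+464.90° lies outside (−180°, 180°]; subtract 360° → +104.90°.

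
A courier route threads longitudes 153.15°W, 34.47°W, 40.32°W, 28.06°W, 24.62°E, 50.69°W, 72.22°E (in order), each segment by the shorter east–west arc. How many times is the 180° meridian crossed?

Leg 1: -153.15° → -34.47°, shortest Δλ = 118.68° (east) — does not cross 180°.
Leg 2: -34.47° → -40.32°, shortest Δλ = -5.85° (west) — does not cross 180°.
Leg 3: -40.32° → -28.06°, shortest Δλ = 12.26° (east) — does not cross 180°.
Leg 4: -28.06° → +24.62°, shortest Δλ = 52.68° (east) — does not cross 180°.
Leg 5: +24.62° → -50.69°, shortest Δλ = -75.31° (west) — does not cross 180°.
Leg 6: -50.69° → +72.22°, shortest Δλ = 122.91° (east) — does not cross 180°.
Total crossings: 0.

0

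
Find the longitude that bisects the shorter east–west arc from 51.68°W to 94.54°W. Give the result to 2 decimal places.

73.11°W

Signed shortest Δλ from -51.68° to -94.54° is -42.86°.
Midpoint longitude = -51.68° + (-42.86°)/2 = -51.68° − 21.43° = -73.11°.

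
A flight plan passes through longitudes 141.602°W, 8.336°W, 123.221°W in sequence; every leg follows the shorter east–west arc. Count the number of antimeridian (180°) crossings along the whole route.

0

Leg 1: -141.602° → -8.336°, shortest Δλ = 133.266° (east) — does not cross 180°.
Leg 2: -8.336° → -123.221°, shortest Δλ = -114.885° (west) — does not cross 180°.
Total crossings: 0.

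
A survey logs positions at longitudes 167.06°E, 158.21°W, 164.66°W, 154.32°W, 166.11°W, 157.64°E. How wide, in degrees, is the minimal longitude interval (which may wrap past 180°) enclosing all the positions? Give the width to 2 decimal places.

Sort the longitudes: -166.11°, -164.66°, -158.21°, -154.32°, +157.64°, +167.06°.
Eastward gaps between consecutive values (wrapping around): 1.45°, 6.45°, 3.89°, 311.96°, 9.42°, 26.83°.
Largest gap = 311.96° ⇒ minimal covering band is its complement: 360° − 311.96° = 48.04°.
Band runs from +157.64° eastward to -154.32°, crossing the antimeridian.

48.04°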